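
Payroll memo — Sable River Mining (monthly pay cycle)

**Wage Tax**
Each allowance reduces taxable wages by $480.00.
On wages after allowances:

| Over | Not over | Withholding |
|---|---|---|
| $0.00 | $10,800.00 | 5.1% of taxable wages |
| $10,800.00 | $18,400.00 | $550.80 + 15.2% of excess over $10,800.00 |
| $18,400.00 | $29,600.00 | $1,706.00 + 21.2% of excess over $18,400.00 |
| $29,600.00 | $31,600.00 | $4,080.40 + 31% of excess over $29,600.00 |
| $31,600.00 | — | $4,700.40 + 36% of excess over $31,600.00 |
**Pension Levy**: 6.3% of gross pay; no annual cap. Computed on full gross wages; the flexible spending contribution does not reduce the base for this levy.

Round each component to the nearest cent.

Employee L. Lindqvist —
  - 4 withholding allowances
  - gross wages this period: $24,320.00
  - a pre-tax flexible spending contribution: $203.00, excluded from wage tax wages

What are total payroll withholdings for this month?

Wage Tax: taxable = $24,320.00 − $203.00 − 4×$480.00 = $22,197.00
  $1,706.00 + 21.2% × ($22,197.00 − $18,400.00) = $1,706.00 + 21.2% × $3,797.00 = $2,510.96
Pension Levy: 6.3% × $24,320.00 = $1,532.16
Total: $2,510.96 + $1,532.16 = $4,043.12

$4,043.12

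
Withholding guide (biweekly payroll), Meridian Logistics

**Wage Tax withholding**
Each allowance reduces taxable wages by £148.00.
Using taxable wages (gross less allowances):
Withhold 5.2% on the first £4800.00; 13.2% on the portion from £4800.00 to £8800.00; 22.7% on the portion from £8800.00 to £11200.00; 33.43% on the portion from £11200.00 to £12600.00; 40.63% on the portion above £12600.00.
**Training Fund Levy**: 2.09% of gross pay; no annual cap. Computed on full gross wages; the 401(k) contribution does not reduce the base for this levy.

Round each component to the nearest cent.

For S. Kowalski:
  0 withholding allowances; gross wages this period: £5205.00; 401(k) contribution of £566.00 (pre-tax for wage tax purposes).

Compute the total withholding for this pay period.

£350.01

Wage Tax: taxable = £5205.00 − £566.00 = £4639.00
  5.2% × £4639.00 = £241.23
Training Fund Levy: 2.09% × £5205.00 = £108.78
Total: £241.23 + £108.78 = £350.01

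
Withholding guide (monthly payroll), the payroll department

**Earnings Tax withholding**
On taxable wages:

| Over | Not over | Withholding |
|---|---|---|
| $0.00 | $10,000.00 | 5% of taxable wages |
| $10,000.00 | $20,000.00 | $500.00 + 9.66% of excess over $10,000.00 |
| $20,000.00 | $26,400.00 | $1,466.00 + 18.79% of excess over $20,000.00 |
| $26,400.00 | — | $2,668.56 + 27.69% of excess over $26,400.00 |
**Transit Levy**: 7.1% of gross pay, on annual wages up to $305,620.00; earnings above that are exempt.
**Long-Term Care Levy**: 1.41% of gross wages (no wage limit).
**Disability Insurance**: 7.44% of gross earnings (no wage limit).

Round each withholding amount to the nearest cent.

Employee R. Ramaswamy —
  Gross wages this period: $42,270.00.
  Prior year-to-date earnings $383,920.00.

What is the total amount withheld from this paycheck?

$10,803.86

Earnings Tax: taxable = $42,270.00
  $2,668.56 + 27.69% × ($42,270.00 − $26,400.00) = $2,668.56 + 27.69% × $15,870.00 = $7,062.96
Transit Levy: YTD $383,920.00 ≥ cap $305,620.00 → $0.00
Long-Term Care Levy: 1.41% × $42,270.00 = $596.01
Disability Insurance: 7.44% × $42,270.00 = $3,144.89
Total: $7,062.96 + $0.00 + $596.01 + $3,144.89 = $10,803.86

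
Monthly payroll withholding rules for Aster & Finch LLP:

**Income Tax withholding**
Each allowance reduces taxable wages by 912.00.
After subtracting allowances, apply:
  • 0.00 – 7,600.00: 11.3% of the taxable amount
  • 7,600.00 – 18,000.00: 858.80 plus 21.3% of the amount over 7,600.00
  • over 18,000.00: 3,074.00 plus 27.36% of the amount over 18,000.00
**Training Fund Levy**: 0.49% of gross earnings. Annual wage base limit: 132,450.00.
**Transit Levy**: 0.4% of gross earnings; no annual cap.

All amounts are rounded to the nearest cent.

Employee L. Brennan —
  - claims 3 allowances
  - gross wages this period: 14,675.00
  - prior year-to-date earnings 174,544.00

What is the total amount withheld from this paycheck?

Income Tax: taxable = 14,675.00 − 3×912.00 = 11,939.00
  858.80 + 21.3% × (11,939.00 − 7,600.00) = 858.80 + 21.3% × 4,339.00 = 1,783.01
Training Fund Levy: YTD 174,544.00 ≥ cap 132,450.00 → 0.00
Transit Levy: 0.4% × 14,675.00 = 58.70
Total: 1,783.01 + 0.00 + 58.70 = 1,841.71

1,841.71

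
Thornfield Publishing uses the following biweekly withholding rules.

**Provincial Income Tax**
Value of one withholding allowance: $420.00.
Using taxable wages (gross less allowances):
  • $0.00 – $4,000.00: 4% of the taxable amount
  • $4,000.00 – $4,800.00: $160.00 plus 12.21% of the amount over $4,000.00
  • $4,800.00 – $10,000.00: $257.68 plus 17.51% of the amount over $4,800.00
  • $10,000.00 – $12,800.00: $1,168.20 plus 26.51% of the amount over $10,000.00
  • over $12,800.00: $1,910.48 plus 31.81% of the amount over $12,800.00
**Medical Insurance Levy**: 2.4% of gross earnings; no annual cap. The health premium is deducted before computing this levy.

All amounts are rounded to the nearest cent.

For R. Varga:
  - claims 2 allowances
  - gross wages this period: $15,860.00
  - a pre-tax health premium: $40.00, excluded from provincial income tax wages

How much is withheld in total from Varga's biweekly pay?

Provincial Income Tax: taxable = $15,860.00 − $40.00 − 2×$420.00 = $14,980.00
  $1,910.48 + 31.81% × ($14,980.00 − $12,800.00) = $1,910.48 + 31.81% × $2,180.00 = $2,603.94
Medical Insurance Levy: 2.4% × $15,820.00 = $379.68
Total: $2,603.94 + $379.68 = $2,983.62

$2,983.62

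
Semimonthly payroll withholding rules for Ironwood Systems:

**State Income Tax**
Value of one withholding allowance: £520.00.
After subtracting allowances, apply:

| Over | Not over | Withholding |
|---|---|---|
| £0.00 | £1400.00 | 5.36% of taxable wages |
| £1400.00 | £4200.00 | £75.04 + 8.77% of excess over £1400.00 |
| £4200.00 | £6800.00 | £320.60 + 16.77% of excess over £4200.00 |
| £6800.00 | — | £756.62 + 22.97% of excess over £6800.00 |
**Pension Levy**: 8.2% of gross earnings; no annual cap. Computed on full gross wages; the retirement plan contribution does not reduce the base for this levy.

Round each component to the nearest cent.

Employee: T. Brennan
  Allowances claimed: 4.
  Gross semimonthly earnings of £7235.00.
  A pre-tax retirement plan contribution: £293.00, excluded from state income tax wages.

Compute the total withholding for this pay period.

State Income Tax: taxable = £7235.00 − £293.00 − 4×£520.00 = £4862.00
  £320.60 + 16.77% × (£4862.00 − £4200.00) = £320.60 + 16.77% × £662.00 = £431.62
Pension Levy: 8.2% × £7235.00 = £593.27
Total: £431.62 + £593.27 = £1024.89

£1024.89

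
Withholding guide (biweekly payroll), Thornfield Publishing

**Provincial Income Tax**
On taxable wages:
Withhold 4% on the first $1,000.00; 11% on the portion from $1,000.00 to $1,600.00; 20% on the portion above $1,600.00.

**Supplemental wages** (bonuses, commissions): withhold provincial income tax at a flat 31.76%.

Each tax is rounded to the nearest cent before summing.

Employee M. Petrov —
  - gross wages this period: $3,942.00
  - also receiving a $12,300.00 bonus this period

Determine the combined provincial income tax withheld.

$4,480.88

Provincial Income Tax: taxable = $3,942.00
  $106.00 + 20% × ($3,942.00 − $1,600.00) = $106.00 + 20% × $2,342.00 = $574.40
Supplemental (31.76% flat on bonus): 31.76% × $12,300.00 = $3,906.48
Total provincial income tax: $574.40 + $3,906.48 = $4,480.88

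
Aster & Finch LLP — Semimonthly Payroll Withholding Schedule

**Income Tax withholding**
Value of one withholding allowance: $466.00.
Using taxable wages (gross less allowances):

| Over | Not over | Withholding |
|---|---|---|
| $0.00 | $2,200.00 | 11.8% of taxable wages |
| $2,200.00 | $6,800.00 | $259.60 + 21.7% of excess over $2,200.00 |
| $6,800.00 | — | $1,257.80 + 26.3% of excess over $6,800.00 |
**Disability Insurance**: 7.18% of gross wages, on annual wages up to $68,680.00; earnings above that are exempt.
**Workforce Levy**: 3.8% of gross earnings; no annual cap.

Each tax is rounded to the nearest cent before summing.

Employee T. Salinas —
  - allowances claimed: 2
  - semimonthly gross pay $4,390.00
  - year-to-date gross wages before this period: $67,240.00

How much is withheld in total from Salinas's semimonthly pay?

$802.80

Income Tax: taxable = $4,390.00 − 2×$466.00 = $3,458.00
  $259.60 + 21.7% × ($3,458.00 − $2,200.00) = $259.60 + 21.7% × $1,258.00 = $532.59
Disability Insurance: cap $68,680.00 − YTD $67,240.00 = $1,440.00 subject; 7.18% × $1,440.00 = $103.39
Workforce Levy: 3.8% × $4,390.00 = $166.82
Total: $532.59 + $103.39 + $166.82 = $802.80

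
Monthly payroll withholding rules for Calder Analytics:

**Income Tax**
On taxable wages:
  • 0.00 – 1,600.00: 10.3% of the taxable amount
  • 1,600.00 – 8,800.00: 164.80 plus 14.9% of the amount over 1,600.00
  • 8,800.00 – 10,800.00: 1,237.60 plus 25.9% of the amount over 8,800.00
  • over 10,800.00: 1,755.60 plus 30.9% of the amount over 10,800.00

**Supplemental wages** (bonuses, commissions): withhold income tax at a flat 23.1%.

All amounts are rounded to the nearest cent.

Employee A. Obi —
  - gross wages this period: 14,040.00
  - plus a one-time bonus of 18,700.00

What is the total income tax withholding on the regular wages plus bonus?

Income Tax: taxable = 14,040.00
  1,755.60 + 30.9% × (14,040.00 − 10,800.00) = 1,755.60 + 30.9% × 3,240.00 = 2,756.76
Supplemental (23.1% flat on bonus): 23.1% × 18,700.00 = 4,319.70
Total income tax: 2,756.76 + 4,319.70 = 7,076.46

7,076.46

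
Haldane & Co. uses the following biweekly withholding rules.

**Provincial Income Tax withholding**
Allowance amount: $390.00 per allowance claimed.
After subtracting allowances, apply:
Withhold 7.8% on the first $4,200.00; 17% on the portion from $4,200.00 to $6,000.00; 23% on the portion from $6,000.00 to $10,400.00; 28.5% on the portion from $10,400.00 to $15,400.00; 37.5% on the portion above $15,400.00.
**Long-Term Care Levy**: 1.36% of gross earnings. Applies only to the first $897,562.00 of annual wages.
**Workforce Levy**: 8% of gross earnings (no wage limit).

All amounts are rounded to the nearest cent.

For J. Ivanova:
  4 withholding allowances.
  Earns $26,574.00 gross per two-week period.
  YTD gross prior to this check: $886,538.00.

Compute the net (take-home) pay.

$17,622.30

Provincial Income Tax: taxable = $26,574.00 − 4×$390.00 = $25,014.00
  $3,070.60 + 37.5% × ($25,014.00 − $15,400.00) = $3,070.60 + 37.5% × $9,614.00 = $6,675.85
Long-Term Care Levy: cap $897,562.00 − YTD $886,538.00 = $11,024.00 subject; 1.36% × $11,024.00 = $149.93
Workforce Levy: 8% × $26,574.00 = $2,125.92
Total withheld: $6,675.85 + $149.93 + $2,125.92 = $8,951.70
Net pay: $26,574.00 − $8,951.70 = $17,622.30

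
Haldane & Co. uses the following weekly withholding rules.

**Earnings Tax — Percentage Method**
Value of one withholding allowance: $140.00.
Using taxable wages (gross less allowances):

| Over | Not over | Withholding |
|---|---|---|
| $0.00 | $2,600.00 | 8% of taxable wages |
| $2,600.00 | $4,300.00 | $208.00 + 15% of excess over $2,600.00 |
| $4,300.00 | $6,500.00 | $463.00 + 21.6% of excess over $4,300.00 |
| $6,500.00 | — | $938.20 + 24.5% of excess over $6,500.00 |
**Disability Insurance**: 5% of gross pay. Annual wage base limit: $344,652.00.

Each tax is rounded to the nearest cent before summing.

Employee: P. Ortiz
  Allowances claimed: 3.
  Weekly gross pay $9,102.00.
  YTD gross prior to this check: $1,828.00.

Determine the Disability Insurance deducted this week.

$455.10

Disability Insurance: 5% × $9,102.00 = $455.10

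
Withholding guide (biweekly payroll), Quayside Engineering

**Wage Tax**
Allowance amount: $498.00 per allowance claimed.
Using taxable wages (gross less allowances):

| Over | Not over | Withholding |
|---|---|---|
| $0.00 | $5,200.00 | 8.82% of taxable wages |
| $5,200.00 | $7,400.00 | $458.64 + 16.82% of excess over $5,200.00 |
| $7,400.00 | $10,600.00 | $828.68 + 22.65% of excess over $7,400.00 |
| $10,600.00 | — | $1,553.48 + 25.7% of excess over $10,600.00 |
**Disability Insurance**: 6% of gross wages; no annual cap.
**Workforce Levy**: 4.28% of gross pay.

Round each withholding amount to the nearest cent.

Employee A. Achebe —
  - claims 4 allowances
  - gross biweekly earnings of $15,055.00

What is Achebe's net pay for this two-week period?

Wage Tax: taxable = $15,055.00 − 4×$498.00 = $13,063.00
  $1,553.48 + 25.7% × ($13,063.00 − $10,600.00) = $1,553.48 + 25.7% × $2,463.00 = $2,186.47
Disability Insurance: 6% × $15,055.00 = $903.30
Workforce Levy: 4.28% × $15,055.00 = $644.35
Total withheld: $2,186.47 + $903.30 + $644.35 = $3,734.12
Net pay: $15,055.00 − $3,734.12 = $11,320.88

$11,320.88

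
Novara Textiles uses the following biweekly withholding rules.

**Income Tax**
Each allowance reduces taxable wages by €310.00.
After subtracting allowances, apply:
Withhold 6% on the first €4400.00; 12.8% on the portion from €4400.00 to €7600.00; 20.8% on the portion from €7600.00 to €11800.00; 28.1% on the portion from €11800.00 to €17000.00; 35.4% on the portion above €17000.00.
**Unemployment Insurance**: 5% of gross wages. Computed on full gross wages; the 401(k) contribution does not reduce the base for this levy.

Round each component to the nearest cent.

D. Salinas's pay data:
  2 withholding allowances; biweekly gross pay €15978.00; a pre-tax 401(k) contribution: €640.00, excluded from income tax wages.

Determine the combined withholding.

€3166.06

Income Tax: taxable = €15978.00 − €640.00 − 2×€310.00 = €14718.00
  €1547.20 + 28.1% × (€14718.00 − €11800.00) = €1547.20 + 28.1% × €2918.00 = €2367.16
Unemployment Insurance: 5% × €15978.00 = €798.90
Total: €2367.16 + €798.90 = €3166.06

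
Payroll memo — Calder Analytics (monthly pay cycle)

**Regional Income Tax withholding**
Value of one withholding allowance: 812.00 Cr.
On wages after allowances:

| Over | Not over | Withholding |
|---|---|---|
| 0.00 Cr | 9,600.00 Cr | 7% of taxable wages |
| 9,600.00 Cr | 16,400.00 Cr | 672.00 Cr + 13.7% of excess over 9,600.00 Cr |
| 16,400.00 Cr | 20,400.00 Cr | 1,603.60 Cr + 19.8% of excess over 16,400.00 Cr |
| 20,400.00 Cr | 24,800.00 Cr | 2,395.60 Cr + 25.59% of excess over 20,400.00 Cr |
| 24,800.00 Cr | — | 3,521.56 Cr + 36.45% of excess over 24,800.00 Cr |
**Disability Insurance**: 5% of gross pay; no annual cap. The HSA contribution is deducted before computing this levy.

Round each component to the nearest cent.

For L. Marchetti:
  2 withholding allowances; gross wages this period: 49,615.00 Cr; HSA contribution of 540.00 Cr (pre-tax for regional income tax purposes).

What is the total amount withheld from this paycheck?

Regional Income Tax: taxable = 49,615.00 Cr − 540.00 Cr − 2×812.00 Cr = 47,451.00 Cr
  3,521.56 Cr + 36.45% × (47,451.00 Cr − 24,800.00 Cr) = 3,521.56 Cr + 36.45% × 22,651.00 Cr = 11,777.85 Cr
Disability Insurance: 5% × 49,075.00 Cr = 2,453.75 Cr
Total: 11,777.85 Cr + 2,453.75 Cr = 14,231.60 Cr

14,231.60 Cr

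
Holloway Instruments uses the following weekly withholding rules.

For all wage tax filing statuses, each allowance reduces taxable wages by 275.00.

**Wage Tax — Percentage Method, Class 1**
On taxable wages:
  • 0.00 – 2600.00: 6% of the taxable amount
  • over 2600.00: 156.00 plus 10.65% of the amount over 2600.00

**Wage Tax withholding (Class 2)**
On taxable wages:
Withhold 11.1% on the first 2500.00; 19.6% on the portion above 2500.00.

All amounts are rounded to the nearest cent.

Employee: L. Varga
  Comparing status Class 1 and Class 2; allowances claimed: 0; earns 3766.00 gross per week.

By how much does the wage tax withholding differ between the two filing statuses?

Wage Tax (Class 1): taxable = 3766.00
  156.00 + 10.65% × (3766.00 − 2600.00) = 156.00 + 10.65% × 1166.00 = 280.18
Wage Tax (Class 2): taxable = 3766.00
  277.50 + 19.6% × (3766.00 − 2500.00) = 277.50 + 19.6% × 1266.00 = 525.64
Difference: |280.18 − 525.64| = 245.46 (higher under Class 2)

245.46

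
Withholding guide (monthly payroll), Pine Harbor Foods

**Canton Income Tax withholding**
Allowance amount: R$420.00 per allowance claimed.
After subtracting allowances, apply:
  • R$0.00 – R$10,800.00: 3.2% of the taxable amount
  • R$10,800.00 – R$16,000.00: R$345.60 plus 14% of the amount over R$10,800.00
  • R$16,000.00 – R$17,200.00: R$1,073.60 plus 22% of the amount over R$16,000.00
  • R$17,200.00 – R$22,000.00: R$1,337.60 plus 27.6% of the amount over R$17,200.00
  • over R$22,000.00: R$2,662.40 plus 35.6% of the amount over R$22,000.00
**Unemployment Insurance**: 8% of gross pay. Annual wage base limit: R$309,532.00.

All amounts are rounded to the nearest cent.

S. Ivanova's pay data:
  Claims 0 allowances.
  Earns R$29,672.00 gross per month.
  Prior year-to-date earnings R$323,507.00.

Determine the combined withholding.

R$5,393.63

Canton Income Tax: taxable = R$29,672.00
  R$2,662.40 + 35.6% × (R$29,672.00 − R$22,000.00) = R$2,662.40 + 35.6% × R$7,672.00 = R$5,393.63
Unemployment Insurance: YTD R$323,507.00 ≥ cap R$309,532.00 → R$0.00
Total: R$5,393.63 + R$0.00 = R$5,393.63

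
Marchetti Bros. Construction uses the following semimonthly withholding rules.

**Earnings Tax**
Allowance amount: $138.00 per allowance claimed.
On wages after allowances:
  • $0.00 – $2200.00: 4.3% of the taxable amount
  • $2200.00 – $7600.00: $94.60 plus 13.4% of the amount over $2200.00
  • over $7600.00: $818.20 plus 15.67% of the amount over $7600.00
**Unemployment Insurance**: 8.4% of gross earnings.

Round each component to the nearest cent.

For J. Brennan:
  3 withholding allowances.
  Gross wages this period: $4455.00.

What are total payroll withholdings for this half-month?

Earnings Tax: taxable = $4455.00 − 3×$138.00 = $4041.00
  $94.60 + 13.4% × ($4041.00 − $2200.00) = $94.60 + 13.4% × $1841.00 = $341.29
Unemployment Insurance: 8.4% × $4455.00 = $374.22
Total: $341.29 + $374.22 = $715.51

$715.51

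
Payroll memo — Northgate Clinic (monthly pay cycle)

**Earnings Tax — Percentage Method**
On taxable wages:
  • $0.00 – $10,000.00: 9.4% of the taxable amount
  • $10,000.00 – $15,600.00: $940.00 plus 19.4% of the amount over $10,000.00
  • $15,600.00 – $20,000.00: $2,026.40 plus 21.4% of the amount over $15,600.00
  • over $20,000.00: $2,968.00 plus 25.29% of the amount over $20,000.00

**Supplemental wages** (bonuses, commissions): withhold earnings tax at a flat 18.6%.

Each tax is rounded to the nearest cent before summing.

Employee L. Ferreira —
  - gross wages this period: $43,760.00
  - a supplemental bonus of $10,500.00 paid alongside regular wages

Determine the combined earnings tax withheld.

$10,929.90

Earnings Tax: taxable = $43,760.00
  $2,968.00 + 25.29% × ($43,760.00 − $20,000.00) = $2,968.00 + 25.29% × $23,760.00 = $8,976.90
Supplemental (18.6% flat on bonus): 18.6% × $10,500.00 = $1,953.00
Total earnings tax: $8,976.90 + $1,953.00 = $10,929.90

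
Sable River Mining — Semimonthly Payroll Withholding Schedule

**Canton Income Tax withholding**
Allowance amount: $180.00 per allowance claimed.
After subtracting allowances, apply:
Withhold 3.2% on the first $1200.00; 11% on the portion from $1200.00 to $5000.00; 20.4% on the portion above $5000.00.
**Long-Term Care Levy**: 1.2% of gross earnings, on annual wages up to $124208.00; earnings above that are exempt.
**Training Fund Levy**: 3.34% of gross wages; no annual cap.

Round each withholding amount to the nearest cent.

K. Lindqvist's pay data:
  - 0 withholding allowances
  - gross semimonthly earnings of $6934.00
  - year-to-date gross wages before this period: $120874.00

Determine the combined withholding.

$1122.55

Canton Income Tax: taxable = $6934.00
  $456.40 + 20.4% × ($6934.00 − $5000.00) = $456.40 + 20.4% × $1934.00 = $850.94
Long-Term Care Levy: cap $124208.00 − YTD $120874.00 = $3334.00 subject; 1.2% × $3334.00 = $40.01
Training Fund Levy: 3.34% × $6934.00 = $231.60
Total: $850.94 + $40.01 + $231.60 = $1122.55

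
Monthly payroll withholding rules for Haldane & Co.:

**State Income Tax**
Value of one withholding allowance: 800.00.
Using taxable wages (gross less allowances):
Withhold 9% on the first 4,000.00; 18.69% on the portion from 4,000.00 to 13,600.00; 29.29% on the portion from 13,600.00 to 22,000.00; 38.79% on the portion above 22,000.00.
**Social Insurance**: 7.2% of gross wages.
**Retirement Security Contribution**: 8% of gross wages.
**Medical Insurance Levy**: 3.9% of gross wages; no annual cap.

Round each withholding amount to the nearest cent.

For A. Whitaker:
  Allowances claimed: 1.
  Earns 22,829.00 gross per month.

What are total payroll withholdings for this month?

8,986.19

State Income Tax: taxable = 22,829.00 − 1×800.00 = 22,029.00
  4,614.60 + 38.79% × (22,029.00 − 22,000.00) = 4,614.60 + 38.79% × 29.00 = 4,625.85
Social Insurance: 7.2% × 22,829.00 = 1,643.69
Retirement Security Contribution: 8% × 22,829.00 = 1,826.32
Medical Insurance Levy: 3.9% × 22,829.00 = 890.33
Total: 4,625.85 + 1,643.69 + 1,826.32 + 890.33 = 8,986.19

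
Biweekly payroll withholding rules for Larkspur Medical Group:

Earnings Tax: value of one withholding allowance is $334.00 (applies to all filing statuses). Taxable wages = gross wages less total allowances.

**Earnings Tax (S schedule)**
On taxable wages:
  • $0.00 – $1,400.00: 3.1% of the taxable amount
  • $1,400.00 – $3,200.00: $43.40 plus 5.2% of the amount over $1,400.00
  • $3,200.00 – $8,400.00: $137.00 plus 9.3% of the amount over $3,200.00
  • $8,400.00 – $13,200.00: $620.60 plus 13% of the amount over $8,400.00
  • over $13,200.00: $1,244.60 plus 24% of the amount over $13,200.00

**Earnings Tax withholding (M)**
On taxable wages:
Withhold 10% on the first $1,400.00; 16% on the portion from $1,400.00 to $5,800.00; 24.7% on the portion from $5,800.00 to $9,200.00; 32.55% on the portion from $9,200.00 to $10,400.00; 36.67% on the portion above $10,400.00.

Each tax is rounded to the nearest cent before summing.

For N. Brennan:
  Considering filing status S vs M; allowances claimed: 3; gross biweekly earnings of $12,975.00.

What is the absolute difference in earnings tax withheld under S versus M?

$1,566.13

Earnings Tax (S): taxable = $12,975.00 − 3×$334.00 = $11,973.00
  $620.60 + 13% × ($11,973.00 − $8,400.00) = $620.60 + 13% × $3,573.00 = $1,085.09
Earnings Tax (M): taxable = $12,975.00 − 3×$334.00 = $11,973.00
  $2,074.40 + 36.67% × ($11,973.00 − $10,400.00) = $2,074.40 + 36.67% × $1,573.00 = $2,651.22
Difference: |$1,085.09 − $2,651.22| = $1,566.13 (higher under M)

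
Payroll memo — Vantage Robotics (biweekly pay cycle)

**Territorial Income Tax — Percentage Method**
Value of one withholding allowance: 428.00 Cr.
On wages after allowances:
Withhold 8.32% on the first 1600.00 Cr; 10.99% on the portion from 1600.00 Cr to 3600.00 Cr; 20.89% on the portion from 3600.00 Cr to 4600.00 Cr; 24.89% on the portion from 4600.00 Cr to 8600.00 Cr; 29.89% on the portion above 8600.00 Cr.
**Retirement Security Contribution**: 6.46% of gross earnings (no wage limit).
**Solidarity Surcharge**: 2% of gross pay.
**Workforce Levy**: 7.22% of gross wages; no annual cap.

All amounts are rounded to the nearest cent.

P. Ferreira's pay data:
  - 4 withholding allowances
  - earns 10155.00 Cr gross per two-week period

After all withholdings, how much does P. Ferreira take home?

7044.36 Cr

Territorial Income Tax: taxable = 10155.00 Cr − 4×428.00 Cr = 8443.00 Cr
  561.82 Cr + 24.89% × (8443.00 Cr − 4600.00 Cr) = 561.82 Cr + 24.89% × 3843.00 Cr = 1518.34 Cr
Retirement Security Contribution: 6.46% × 10155.00 Cr = 656.01 Cr
Solidarity Surcharge: 2% × 10155.00 Cr = 203.10 Cr
Workforce Levy: 7.22% × 10155.00 Cr = 733.19 Cr
Total withheld: 1518.34 Cr + 656.01 Cr + 203.10 Cr + 733.19 Cr = 3110.64 Cr
Net pay: 10155.00 Cr − 3110.64 Cr = 7044.36 Cr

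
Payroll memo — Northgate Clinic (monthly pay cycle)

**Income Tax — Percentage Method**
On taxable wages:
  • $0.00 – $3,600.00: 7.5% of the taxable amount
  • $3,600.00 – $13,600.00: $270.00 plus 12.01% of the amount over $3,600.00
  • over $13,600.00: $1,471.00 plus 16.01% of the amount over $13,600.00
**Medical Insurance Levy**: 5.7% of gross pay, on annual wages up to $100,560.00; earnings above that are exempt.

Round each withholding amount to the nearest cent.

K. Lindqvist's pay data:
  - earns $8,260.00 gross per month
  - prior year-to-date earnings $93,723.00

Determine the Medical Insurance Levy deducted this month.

Medical Insurance Levy: cap $100,560.00 − YTD $93,723.00 = $6,837.00 subject; 5.7% × $6,837.00 = $389.71

$389.71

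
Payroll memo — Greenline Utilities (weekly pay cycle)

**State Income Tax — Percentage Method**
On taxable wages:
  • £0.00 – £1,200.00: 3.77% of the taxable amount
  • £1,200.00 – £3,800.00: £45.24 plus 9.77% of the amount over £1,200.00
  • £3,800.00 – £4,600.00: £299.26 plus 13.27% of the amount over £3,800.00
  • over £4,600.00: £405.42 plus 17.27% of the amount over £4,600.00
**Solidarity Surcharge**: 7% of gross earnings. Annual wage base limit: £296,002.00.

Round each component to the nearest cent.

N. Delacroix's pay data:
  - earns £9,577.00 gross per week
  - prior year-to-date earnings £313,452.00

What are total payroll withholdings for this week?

£1,264.95

State Income Tax: taxable = £9,577.00
  £405.42 + 17.27% × (£9,577.00 − £4,600.00) = £405.42 + 17.27% × £4,977.00 = £1,264.95
Solidarity Surcharge: YTD £313,452.00 ≥ cap £296,002.00 → £0.00
Total: £1,264.95 + £0.00 = £1,264.95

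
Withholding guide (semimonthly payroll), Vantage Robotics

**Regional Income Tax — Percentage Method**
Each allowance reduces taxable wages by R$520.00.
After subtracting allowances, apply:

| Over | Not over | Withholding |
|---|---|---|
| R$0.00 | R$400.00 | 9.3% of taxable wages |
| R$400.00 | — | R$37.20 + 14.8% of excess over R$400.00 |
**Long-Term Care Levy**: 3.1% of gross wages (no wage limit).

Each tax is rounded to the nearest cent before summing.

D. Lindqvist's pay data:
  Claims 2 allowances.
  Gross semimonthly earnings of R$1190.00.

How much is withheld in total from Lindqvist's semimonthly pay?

R$50.84

Regional Income Tax: taxable = R$1190.00 − 2×R$520.00 = R$150.00
  9.3% × R$150.00 = R$13.95
Long-Term Care Levy: 3.1% × R$1190.00 = R$36.89
Total: R$13.95 + R$36.89 = R$50.84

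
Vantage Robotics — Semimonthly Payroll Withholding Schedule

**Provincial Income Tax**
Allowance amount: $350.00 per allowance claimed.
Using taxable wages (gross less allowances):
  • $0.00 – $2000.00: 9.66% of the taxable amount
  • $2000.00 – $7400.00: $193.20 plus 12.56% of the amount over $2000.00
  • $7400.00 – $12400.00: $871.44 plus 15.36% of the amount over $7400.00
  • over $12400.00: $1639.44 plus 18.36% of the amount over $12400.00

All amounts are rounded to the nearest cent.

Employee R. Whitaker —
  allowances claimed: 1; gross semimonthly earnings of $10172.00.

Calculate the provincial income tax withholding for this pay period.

$1243.46

Provincial Income Tax: taxable = $10172.00 − 1×$350.00 = $9822.00
  $871.44 + 15.36% × ($9822.00 − $7400.00) = $871.44 + 15.36% × $2422.00 = $1243.46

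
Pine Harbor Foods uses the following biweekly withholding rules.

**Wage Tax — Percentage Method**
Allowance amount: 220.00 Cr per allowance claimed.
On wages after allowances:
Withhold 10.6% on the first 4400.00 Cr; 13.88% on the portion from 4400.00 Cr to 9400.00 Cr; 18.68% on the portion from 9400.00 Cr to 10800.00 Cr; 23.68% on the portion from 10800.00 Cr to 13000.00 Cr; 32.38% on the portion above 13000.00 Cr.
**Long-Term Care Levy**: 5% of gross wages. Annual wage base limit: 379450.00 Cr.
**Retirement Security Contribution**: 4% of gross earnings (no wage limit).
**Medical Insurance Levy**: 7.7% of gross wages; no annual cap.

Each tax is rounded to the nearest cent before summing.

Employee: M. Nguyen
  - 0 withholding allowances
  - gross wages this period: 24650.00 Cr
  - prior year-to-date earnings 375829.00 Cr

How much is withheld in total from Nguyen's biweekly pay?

Wage Tax: taxable = 24650.00 Cr
  1942.88 Cr + 32.38% × (24650.00 Cr − 13000.00 Cr) = 1942.88 Cr + 32.38% × 11650.00 Cr = 5715.15 Cr
Long-Term Care Levy: cap 379450.00 Cr − YTD 375829.00 Cr = 3621.00 Cr subject; 5% × 3621.00 Cr = 181.05 Cr
Retirement Security Contribution: 4% × 24650.00 Cr = 986.00 Cr
Medical Insurance Levy: 7.7% × 24650.00 Cr = 1898.05 Cr
Total: 5715.15 Cr + 181.05 Cr + 986.00 Cr + 1898.05 Cr = 8780.25 Cr

8780.25 Cr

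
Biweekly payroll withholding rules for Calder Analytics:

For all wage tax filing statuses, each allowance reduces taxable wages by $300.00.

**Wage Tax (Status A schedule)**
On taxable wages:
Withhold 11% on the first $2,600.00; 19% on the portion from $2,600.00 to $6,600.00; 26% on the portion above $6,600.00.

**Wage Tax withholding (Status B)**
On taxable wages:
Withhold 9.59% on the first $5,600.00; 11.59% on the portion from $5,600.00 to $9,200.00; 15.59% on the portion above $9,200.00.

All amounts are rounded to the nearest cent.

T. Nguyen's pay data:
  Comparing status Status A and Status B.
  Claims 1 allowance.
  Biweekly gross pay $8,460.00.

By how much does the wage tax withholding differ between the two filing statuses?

Wage Tax (Status A): taxable = $8,460.00 − 1×$300.00 = $8,160.00
  $1,046.00 + 26% × ($8,160.00 − $6,600.00) = $1,046.00 + 26% × $1,560.00 = $1,451.60
Wage Tax (Status B): taxable = $8,460.00 − 1×$300.00 = $8,160.00
  $537.04 + 11.59% × ($8,160.00 − $5,600.00) = $537.04 + 11.59% × $2,560.00 = $833.74
Difference: |$1,451.60 − $833.74| = $617.86 (higher under Status A)

$617.86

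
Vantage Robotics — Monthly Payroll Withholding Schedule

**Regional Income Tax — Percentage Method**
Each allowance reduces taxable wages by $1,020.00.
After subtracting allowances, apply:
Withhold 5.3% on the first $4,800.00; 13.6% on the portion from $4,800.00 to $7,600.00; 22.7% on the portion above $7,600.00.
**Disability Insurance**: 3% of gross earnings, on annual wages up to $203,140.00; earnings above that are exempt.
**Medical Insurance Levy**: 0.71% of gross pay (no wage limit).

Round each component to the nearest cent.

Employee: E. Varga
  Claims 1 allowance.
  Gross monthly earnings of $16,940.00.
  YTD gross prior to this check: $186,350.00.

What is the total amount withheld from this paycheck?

$3,147.81

Regional Income Tax: taxable = $16,940.00 − 1×$1,020.00 = $15,920.00
  $635.20 + 22.7% × ($15,920.00 − $7,600.00) = $635.20 + 22.7% × $8,320.00 = $2,523.84
Disability Insurance: cap $203,140.00 − YTD $186,350.00 = $16,790.00 subject; 3% × $16,790.00 = $503.70
Medical Insurance Levy: 0.71% × $16,940.00 = $120.27
Total: $2,523.84 + $503.70 + $120.27 = $3,147.81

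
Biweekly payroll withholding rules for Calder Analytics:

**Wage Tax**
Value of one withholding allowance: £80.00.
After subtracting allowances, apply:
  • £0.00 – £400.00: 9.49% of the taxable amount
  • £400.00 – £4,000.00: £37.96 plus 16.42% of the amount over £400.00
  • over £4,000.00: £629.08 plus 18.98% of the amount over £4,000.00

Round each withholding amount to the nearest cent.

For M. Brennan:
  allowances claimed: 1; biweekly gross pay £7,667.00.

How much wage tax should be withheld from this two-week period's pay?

Wage Tax: taxable = £7,667.00 − 1×£80.00 = £7,587.00
  £629.08 + 18.98% × (£7,587.00 − £4,000.00) = £629.08 + 18.98% × £3,587.00 = £1,309.89

£1,309.89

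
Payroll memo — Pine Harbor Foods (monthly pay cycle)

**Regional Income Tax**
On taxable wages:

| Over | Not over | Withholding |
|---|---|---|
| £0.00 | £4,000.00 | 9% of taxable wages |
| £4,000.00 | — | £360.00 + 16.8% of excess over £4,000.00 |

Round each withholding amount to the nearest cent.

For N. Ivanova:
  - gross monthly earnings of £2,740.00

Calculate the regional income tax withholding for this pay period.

Regional Income Tax: taxable = £2,740.00
  9% × £2,740.00 = £246.60

£246.60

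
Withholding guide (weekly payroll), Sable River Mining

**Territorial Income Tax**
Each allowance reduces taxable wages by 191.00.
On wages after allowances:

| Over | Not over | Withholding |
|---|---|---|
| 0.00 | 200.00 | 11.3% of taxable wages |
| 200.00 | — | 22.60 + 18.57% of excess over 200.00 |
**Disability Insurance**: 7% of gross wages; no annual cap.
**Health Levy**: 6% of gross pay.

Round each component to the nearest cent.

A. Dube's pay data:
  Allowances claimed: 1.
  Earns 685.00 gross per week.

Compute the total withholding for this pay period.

166.25

Territorial Income Tax: taxable = 685.00 − 1×191.00 = 494.00
  22.60 + 18.57% × (494.00 − 200.00) = 22.60 + 18.57% × 294.00 = 77.20
Disability Insurance: 7% × 685.00 = 47.95
Health Levy: 6% × 685.00 = 41.10
Total: 77.20 + 47.95 + 41.10 = 166.25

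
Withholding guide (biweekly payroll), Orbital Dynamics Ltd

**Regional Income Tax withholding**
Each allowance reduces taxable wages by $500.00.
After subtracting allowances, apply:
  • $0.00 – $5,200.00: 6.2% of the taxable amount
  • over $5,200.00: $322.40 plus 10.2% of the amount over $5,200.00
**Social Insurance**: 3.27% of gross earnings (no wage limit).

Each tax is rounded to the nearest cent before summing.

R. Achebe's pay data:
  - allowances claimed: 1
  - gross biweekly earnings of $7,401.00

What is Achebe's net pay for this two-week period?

$6,663.09

Regional Income Tax: taxable = $7,401.00 − 1×$500.00 = $6,901.00
  $322.40 + 10.2% × ($6,901.00 − $5,200.00) = $322.40 + 10.2% × $1,701.00 = $495.90
Social Insurance: 3.27% × $7,401.00 = $242.01
Total withheld: $495.90 + $242.01 = $737.91
Net pay: $7,401.00 − $737.91 = $6,663.09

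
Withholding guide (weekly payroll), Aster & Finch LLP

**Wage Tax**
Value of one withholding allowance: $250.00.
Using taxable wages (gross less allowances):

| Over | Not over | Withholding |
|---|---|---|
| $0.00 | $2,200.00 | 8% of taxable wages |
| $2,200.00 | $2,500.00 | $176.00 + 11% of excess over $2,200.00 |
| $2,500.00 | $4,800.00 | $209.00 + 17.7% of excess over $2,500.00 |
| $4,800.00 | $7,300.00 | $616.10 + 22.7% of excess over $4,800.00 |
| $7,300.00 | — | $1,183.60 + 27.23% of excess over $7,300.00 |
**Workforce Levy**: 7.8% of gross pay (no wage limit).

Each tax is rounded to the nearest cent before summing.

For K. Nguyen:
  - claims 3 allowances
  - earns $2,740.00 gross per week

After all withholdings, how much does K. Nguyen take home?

$2,367.08

Wage Tax: taxable = $2,740.00 − 3×$250.00 = $1,990.00
  8% × $1,990.00 = $159.20
Workforce Levy: 7.8% × $2,740.00 = $213.72
Total withheld: $159.20 + $213.72 = $372.92
Net pay: $2,740.00 − $372.92 = $2,367.08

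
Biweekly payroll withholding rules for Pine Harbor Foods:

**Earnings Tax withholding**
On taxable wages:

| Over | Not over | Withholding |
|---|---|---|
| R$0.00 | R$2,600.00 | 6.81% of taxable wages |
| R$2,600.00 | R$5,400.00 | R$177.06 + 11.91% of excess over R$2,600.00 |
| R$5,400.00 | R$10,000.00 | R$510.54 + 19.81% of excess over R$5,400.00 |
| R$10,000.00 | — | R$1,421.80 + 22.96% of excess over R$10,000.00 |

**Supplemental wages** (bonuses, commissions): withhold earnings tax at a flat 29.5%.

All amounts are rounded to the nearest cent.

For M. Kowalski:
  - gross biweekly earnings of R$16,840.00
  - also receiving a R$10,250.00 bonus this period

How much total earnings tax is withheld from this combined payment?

R$6,016.01

Earnings Tax: taxable = R$16,840.00
  R$1,421.80 + 22.96% × (R$16,840.00 − R$10,000.00) = R$1,421.80 + 22.96% × R$6,840.00 = R$2,992.26
Supplemental (29.5% flat on bonus): 29.5% × R$10,250.00 = R$3,023.75
Total earnings tax: R$2,992.26 + R$3,023.75 = R$6,016.01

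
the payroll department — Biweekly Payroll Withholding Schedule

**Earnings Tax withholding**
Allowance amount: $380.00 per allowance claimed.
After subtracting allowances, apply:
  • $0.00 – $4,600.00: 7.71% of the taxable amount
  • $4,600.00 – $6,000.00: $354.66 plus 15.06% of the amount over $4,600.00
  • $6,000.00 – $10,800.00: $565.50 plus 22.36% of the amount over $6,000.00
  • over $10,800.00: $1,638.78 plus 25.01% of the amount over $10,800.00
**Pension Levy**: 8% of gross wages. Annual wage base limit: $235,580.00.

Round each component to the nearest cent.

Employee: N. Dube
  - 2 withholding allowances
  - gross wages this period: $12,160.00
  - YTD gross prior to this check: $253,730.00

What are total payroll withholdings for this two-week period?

Earnings Tax: taxable = $12,160.00 − 2×$380.00 = $11,400.00
  $1,638.78 + 25.01% × ($11,400.00 − $10,800.00) = $1,638.78 + 25.01% × $600.00 = $1,788.84
Pension Levy: YTD $253,730.00 ≥ cap $235,580.00 → $0.00
Total: $1,788.84 + $0.00 = $1,788.84

$1,788.84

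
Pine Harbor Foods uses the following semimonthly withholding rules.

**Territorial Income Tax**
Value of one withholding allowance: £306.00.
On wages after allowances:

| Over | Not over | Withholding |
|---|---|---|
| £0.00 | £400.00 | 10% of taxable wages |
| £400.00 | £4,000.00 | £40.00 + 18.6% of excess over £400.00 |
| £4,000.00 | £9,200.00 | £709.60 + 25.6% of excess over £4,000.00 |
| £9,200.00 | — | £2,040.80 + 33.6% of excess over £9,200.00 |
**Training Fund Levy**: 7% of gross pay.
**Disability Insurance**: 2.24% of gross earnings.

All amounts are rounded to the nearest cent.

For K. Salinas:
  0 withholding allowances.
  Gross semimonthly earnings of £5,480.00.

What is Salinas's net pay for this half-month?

£3,885.17

Territorial Income Tax: taxable = £5,480.00
  £709.60 + 25.6% × (£5,480.00 − £4,000.00) = £709.60 + 25.6% × £1,480.00 = £1,088.48
Training Fund Levy: 7% × £5,480.00 = £383.60
Disability Insurance: 2.24% × £5,480.00 = £122.75
Total withheld: £1,088.48 + £383.60 + £122.75 = £1,594.83
Net pay: £5,480.00 − £1,594.83 = £3,885.17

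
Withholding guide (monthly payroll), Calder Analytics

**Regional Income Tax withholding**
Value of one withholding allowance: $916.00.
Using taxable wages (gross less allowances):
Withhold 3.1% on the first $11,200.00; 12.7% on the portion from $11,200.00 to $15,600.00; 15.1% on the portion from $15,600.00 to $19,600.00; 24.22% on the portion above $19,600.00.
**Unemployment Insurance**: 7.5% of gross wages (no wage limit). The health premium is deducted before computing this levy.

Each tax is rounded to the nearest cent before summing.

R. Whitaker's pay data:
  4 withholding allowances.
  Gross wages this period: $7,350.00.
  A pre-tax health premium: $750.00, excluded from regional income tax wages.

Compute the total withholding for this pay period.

Regional Income Tax: taxable = $7,350.00 − $750.00 − 4×$916.00 = $2,936.00
  3.1% × $2,936.00 = $91.02
Unemployment Insurance: 7.5% × $6,600.00 = $495.00
Total: $91.02 + $495.00 = $586.02

$586.02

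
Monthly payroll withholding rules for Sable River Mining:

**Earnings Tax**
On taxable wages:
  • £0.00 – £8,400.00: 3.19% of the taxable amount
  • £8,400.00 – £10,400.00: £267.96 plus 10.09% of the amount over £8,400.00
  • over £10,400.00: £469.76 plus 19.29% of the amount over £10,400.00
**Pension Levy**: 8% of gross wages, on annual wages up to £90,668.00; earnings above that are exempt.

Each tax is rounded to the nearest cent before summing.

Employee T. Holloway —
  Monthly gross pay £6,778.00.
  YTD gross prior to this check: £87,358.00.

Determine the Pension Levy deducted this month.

£264.80

Pension Levy: cap £90,668.00 − YTD £87,358.00 = £3,310.00 subject; 8% × £3,310.00 = £264.80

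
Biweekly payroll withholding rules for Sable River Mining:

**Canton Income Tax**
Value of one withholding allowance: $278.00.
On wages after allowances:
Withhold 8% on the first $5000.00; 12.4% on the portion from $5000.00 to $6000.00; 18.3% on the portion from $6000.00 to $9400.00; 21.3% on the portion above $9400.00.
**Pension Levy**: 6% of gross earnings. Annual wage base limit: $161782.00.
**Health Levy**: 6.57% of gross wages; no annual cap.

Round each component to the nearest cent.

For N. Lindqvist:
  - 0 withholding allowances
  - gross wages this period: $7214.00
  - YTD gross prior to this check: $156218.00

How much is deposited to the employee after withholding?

$5660.04

Canton Income Tax: taxable = $7214.00
  $524.00 + 18.3% × ($7214.00 − $6000.00) = $524.00 + 18.3% × $1214.00 = $746.16
Pension Levy: cap $161782.00 − YTD $156218.00 = $5564.00 subject; 6% × $5564.00 = $333.84
Health Levy: 6.57% × $7214.00 = $473.96
Total withheld: $746.16 + $333.84 + $473.96 = $1553.96
Net pay: $7214.00 − $1553.96 = $5660.04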